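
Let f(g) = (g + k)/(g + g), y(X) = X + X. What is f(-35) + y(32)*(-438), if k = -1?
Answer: -981102/35 ≈ -28032.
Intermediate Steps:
y(X) = 2*X
f(g) = (-1 + g)/(2*g) (f(g) = (g - 1)/(g + g) = (-1 + g)/((2*g)) = (-1 + g)*(1/(2*g)) = (-1 + g)/(2*g))
f(-35) + y(32)*(-438) = (½)*(-1 - 35)/(-35) + (2*32)*(-438) = (½)*(-1/35)*(-36) + 64*(-438) = 18/35 - 28032 = -981102/35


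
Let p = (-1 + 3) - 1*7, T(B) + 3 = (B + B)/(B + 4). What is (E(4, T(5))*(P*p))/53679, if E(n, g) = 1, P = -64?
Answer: 320/53679 ≈ 0.0059614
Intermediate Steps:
T(B) = -3 + 2*B/(4 + B) (T(B) = -3 + (B + B)/(B + 4) = -3 + (2*B)/(4 + B) = -3 + 2*B/(4 + B))
p = -5 (p = 2 - 7 = -5)
(E(4, T(5))*(P*p))/53679 = (1*(-64*(-5)))/53679 = (1*320)*(1/53679) = 320*(1/53679) = 320/53679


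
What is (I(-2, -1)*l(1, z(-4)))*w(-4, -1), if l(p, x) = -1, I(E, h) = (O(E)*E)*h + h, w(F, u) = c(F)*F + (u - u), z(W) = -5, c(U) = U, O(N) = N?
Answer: 80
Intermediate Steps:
w(F, u) = F² (w(F, u) = F*F + (u - u) = F² + 0 = F²)
I(E, h) = h + h*E² (I(E, h) = (E*E)*h + h = E²*h + h = h*E² + h = h + h*E²)
(I(-2, -1)*l(1, z(-4)))*w(-4, -1) = (-(1 + (-2)²)*(-1))*(-4)² = (-(1 + 4)*(-1))*16 = (-1*5*(-1))*16 = -5*(-1)*16 = 5*16 = 80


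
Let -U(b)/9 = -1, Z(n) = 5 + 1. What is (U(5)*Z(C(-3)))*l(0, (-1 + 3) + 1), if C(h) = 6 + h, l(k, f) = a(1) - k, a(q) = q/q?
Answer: 54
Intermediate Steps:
a(q) = 1
l(k, f) = 1 - k
Z(n) = 6
U(b) = 9 (U(b) = -9*(-1) = 9)
(U(5)*Z(C(-3)))*l(0, (-1 + 3) + 1) = (9*6)*(1 - 1*0) = 54*(1 + 0) = 54*1 = 54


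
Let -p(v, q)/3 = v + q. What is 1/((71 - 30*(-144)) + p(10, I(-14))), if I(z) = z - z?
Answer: 1/4361 ≈ 0.00022931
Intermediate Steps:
I(z) = 0
p(v, q) = -3*q - 3*v (p(v, q) = -3*(v + q) = -3*(q + v) = -3*q - 3*v)
1/((71 - 30*(-144)) + p(10, I(-14))) = 1/((71 - 30*(-144)) + (-3*0 - 3*10)) = 1/((71 + 4320) + (0 - 30)) = 1/(4391 - 30) = 1/4361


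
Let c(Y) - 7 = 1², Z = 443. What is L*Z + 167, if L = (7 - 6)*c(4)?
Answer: 3711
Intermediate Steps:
c(Y) = 8 (c(Y) = 7 + 1² = 7 + 1 = 8)
L = 8 (L = (7 - 6)*8 = 1*8 = 8)
L*Z + 167 = 8*443 + 167 = 3544 + 167 = 3711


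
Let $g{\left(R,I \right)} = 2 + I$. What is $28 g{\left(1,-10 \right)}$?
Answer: $-224$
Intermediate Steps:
$28 g{\left(1,-10 \right)} = 28 \left(2 - 10\right) = 28 \left(-8\right) = -224$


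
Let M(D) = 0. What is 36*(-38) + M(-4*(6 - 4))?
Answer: -1368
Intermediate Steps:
36*(-38) + M(-4*(6 - 4)) = 36*(-38) + 0 = -1368 + 0 = -1368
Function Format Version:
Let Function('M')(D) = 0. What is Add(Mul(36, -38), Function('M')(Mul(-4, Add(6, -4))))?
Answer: -1368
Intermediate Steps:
Add(Mul(36, -38), Function('M')(Mul(-4, Add(6, -4)))) = Add(Mul(36, -38), 0) = Add(-1368, 0) = -1368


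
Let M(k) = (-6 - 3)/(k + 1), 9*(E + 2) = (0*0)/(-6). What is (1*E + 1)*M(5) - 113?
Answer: -223/2 ≈ -111.50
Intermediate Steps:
E = -2 (E = -2 + ((0*0)/(-6))/9 = -2 + (0*(-1/6))/9 = -2 + (1/9)*0 = -2 + 0 = -2)
M(k) = -9/(1 + k)
(1*E + 1)*M(5) - 113 = (1*(-2) + 1)*(-9/(1 + 5)) - 113 = (-2 + 1)*(-9/6) - 113 = -(-9)/6 - 113 = -1*(-3/2) - 113 = 3/2 - 113 = -223/2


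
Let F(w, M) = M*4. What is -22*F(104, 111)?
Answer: -9768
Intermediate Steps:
F(w, M) = 4*M
-22*F(104, 111) = -88*111 = -22*444 = -9768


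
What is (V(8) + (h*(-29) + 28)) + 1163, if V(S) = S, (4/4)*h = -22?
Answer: 1837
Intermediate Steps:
h = -22
(V(8) + (h*(-29) + 28)) + 1163 = (8 + (-22*(-29) + 28)) + 1163 = (8 + (638 + 28)) + 1163 = (8 + 666) + 1163 = 674 + 1163 = 1837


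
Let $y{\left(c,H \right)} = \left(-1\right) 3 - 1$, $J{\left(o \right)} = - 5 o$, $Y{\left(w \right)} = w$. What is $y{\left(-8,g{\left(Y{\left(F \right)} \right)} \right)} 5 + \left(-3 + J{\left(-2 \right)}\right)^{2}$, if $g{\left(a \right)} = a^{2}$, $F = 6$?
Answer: $29$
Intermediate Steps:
$y{\left(c,H \right)} = -4$ ($y{\left(c,H \right)} = -3 - 1 = -4$)
$y{\left(-8,g{\left(Y{\left(F \right)} \right)} \right)} 5 + \left(-3 + J{\left(-2 \right)}\right)^{2} = \left(-4\right) 5 + \left(-3 - -10\right)^{2} = -20 + \left(-3 + 10\right)^{2} = -20 + 7^{2} = -20 + 49 = 29$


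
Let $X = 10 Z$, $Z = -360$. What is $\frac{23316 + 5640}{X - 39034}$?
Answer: $- \frac{14478}{21317} \approx -0.67918$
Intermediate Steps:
$X = -3600$ ($X = 10 \left(-360\right) = -3600$)
$\frac{23316 + 5640}{X - 39034} = \frac{23316 + 5640}{-3600 - 39034} = \frac{28956}{-42634} = 28956 \left(- \frac{1}{42634}\right) = - \frac{14478}{21317}$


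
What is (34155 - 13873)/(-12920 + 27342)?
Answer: 10141/7211 ≈ 1.4063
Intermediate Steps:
(34155 - 13873)/(-12920 + 27342) = 20282/14422 = 20282*(1/14422) = 10141/7211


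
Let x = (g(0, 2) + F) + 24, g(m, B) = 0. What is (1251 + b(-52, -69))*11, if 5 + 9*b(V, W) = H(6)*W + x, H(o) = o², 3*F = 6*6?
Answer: 96866/9 ≈ 10763.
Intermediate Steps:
F = 12 (F = (6*6)/3 = (⅓)*36 = 12)
x = 36 (x = (0 + 12) + 24 = 12 + 24 = 36)
b(V, W) = 31/9 + 4*W (b(V, W) = -5/9 + (6²*W + 36)/9 = -5/9 + (36*W + 36)/9 = -5/9 + (36 + 36*W)/9 = -5/9 + (4 + 4*W) = 31/9 + 4*W)
(1251 + b(-52, -69))*11 = (1251 + (31/9 + 4*(-69)))*11 = (1251 + (31/9 - 276))*11 = (1251 - 2453/9)*11 = (8806/9)*11 = 96866/9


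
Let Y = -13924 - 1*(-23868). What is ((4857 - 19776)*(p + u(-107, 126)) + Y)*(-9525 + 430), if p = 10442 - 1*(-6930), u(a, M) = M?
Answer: 2374183520210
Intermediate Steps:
p = 17372 (p = 10442 + 6930 = 17372)
Y = 9944 (Y = -13924 + 23868 = 9944)
((4857 - 19776)*(p + u(-107, 126)) + Y)*(-9525 + 430) = ((4857 - 19776)*(17372 + 126) + 9944)*(-9525 + 430) = (-14919*17498 + 9944)*(-9095) = (-261052662 + 9944)*(-9095) = -261042718*(-9095) = 2374183520210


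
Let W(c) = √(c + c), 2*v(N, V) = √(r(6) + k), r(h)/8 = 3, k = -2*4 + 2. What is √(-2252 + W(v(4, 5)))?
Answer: √(-2252 + 2^(¼)*√3) ≈ 47.434*I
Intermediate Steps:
k = -6 (k = -8 + 2 = -6)
r(h) = 24 (r(h) = 8*3 = 24)
v(N, V) = 3*√2/2 (v(N, V) = √(24 - 6)/2 = √18/2 = (3*√2)/2 = 3*√2/2)
W(c) = √2*√c (W(c) = √(2*c) = √2*√c)
√(-2252 + W(v(4, 5))) = √(-2252 + √2*√(3*√2/2)) = √(-2252 + √2*(2^(¾)*(2*√3)/4)) = √(-2252 + 2^(¼)*√3)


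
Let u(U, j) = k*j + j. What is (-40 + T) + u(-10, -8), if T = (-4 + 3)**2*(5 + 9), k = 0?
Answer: -34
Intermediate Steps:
u(U, j) = j (u(U, j) = 0*j + j = 0 + j = j)
T = 14 (T = (-1)**2*14 = 1*14 = 14)
(-40 + T) + u(-10, -8) = (-40 + 14) - 8 = -26 - 8 = -34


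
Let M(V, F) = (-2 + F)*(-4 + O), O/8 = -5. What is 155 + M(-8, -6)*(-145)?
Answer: -50885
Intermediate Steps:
O = -40 (O = 8*(-5) = -40)
M(V, F) = 88 - 44*F (M(V, F) = (-2 + F)*(-4 - 40) = (-2 + F)*(-44) = 88 - 44*F)
155 + M(-8, -6)*(-145) = 155 + (88 - 44*(-6))*(-145) = 155 + (88 + 264)*(-145) = 155 + 352*(-145) = 155 - 51040 = -50885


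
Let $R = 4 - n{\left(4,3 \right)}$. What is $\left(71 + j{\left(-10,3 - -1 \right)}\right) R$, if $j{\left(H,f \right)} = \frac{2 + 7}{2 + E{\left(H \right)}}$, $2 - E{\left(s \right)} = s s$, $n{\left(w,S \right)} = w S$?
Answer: $- \frac{2269}{4} \approx -567.25$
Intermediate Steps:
$n{\left(w,S \right)} = S w$
$E{\left(s \right)} = 2 - s^{2}$ ($E{\left(s \right)} = 2 - s s = 2 - s^{2}$)
$j{\left(H,f \right)} = \frac{9}{4 - H^{2}}$ ($j{\left(H,f \right)} = \frac{2 + 7}{2 - \left(-2 + H^{2}\right)} = \frac{9}{4 - H^{2}}$)
$R = -8$ ($R = 4 - 3 \cdot 4 = 4 - 12 = -8$)
$\left(71 + j{\left(-10,3 - -1 \right)}\right) R = \left(71 - \frac{9}{-4 + \left(-10\right)^{2}}\right) \left(-8\right) = \left(71 - \frac{9}{-4 + 100}\right) \left(-8\right) = \left(71 - \frac{9}{96}\right) \left(-8\right) = \left(71 - \frac{3}{32}\right) \left(-8\right) = \frac{2269}{32} \left(-8\right) = - \frac{2269}{4}$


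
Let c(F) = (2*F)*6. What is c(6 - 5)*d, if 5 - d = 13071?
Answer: -156792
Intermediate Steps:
c(F) = 12*F
d = -13066 (d = 5 - 1*13071 = 5 - 13071 = -13066)
c(6 - 5)*d = (12*(6 - 5))*(-13066) = (12*1)*(-13066) = 12*(-13066) = -156792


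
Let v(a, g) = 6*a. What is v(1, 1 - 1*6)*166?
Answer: 996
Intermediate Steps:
v(1, 1 - 1*6)*166 = (6*1)*166 = 6*166 = 996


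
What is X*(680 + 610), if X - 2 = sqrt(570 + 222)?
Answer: 2580 + 7740*sqrt(22) ≈ 38884.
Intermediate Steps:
X = 2 + 6*sqrt(22) (X = 2 + sqrt(570 + 222) = 2 + sqrt(792) = 2 + 6*sqrt(22) ≈ 30.142)
X*(680 + 610) = (2 + 6*sqrt(22))*(680 + 610) = (2 + 6*sqrt(22))*1290 = 2580 + 7740*sqrt(22)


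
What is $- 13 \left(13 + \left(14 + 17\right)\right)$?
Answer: $-572$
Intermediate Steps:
$- 13 \left(13 + \left(14 + 17\right)\right) = - 13 \left(13 + 31\right) = \left(-13\right) 44 = -572$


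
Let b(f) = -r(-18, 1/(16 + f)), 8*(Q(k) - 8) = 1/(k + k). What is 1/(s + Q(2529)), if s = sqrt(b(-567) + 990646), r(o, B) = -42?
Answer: -13098722832/1621983639617279 + 6549341184*sqrt(61918)/1621983639617279 ≈ 0.00099668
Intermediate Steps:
Q(k) = 8 + 1/(16*k) (Q(k) = 8 + 1/(8*(k + k)) = 8 + 1/(8*((2*k))) = 8 + (1/(2*k))/8 = 8 + 1/(16*k))
b(f) = 42 (b(f) = -1*(-42) = 42)
s = 4*sqrt(61918) (s = sqrt(42 + 990646) = sqrt(990688) = 4*sqrt(61918) ≈ 995.33)
1/(s + Q(2529)) = 1/(4*sqrt(61918) + (8 + (1/16)/2529)) = 1/(4*sqrt(61918) + (8 + (1/16)*(1/2529))) = 1/(4*sqrt(61918) + (8 + 1/40464)) = 1/(4*sqrt(61918) + 323713/40464) = 1/(323713/40464 + 4*sqrt(61918))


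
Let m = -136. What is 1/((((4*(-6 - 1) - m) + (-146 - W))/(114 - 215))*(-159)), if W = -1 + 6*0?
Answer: -101/5883 ≈ -0.017168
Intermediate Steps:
W = -1 (W = -1 + 0 = -1)
1/((((4*(-6 - 1) - m) + (-146 - W))/(114 - 215))*(-159)) = 1/((((4*(-6 - 1) - 1*(-136)) + (-146 - 1*(-1)))/(114 - 215))*(-159)) = 1/((((4*(-7) + 136) + (-146 + 1))/(-101))*(-159)) = 1/((((-28 + 136) - 145)*(-1/101))*(-159)) = 1/(((108 - 145)*(-1/101))*(-159)) = 1/(-37*(-1/101)*(-159)) = 1/((37/101)*(-159)) = 1/(-5883/101) = -101/5883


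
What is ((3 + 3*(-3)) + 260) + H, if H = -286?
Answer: -32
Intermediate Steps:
((3 + 3*(-3)) + 260) + H = ((3 + 3*(-3)) + 260) - 286 = ((3 - 9) + 260) - 286 = (-6 + 260) - 286 = 254 - 286 = -32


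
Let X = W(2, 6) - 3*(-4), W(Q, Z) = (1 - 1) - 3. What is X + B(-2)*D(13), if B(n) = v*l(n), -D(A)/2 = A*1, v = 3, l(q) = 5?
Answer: -381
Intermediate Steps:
D(A) = -2*A
W(Q, Z) = -3 (W(Q, Z) = 0 - 3 = -3)
B(n) = 15 (B(n) = 3*5 = 15)
X = 9 (X = -3 - 3*(-4) = -3 + 12 = 9)
X + B(-2)*D(13) = 9 + 15*(-2*13) = 9 + 15*(-26) = 9 - 390 = -381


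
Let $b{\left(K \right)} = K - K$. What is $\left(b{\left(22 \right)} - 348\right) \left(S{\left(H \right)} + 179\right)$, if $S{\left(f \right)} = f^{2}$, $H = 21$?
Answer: $-215760$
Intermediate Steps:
$b{\left(K \right)} = 0$
$\left(b{\left(22 \right)} - 348\right) \left(S{\left(H \right)} + 179\right) = \left(0 - 348\right) \left(21^{2} + 179\right) = - 348 \left(441 + 179\right) = \left(-348\right) 620 = -215760$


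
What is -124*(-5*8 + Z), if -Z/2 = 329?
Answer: 86552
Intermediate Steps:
Z = -658 (Z = -2*329 = -658)
-124*(-5*8 + Z) = -124*(-5*8 - 658) = -124*(-40 - 658) = -124*(-698) = 86552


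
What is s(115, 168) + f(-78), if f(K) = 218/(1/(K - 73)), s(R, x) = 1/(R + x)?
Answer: -9315793/283 ≈ -32918.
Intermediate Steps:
f(K) = -15914 + 218*K (f(K) = 218/(1/(-73 + K)) = 218*(-73 + K) = -15914 + 218*K)
s(115, 168) + f(-78) = 1/(115 + 168) + (-15914 + 218*(-78)) = 1/283 + (-15914 - 17004) = 1/283 - 32918 = -9315793/283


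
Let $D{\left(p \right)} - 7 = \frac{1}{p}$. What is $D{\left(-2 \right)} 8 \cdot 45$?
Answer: $2340$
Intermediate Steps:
$D{\left(p \right)} = 7 + \frac{1}{p}$
$D{\left(-2 \right)} 8 \cdot 45 = \left(7 + \frac{1}{-2}\right) 8 \cdot 45 = \left(7 - \frac{1}{2}\right) 8 \cdot 45 = \frac{13}{2} \cdot 8 \cdot 45 = 52 \cdot 45 = 2340$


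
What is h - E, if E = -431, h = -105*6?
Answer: -199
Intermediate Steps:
h = -630
h - E = -630 - 1*(-431) = -630 + 431 = -199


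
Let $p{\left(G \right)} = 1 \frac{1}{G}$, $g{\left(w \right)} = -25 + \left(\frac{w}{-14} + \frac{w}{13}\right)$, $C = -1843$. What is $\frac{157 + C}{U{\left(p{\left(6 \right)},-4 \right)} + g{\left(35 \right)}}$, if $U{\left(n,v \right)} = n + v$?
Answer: $\frac{65754}{1117} \approx 58.867$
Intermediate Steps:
$g{\left(w \right)} = -25 + \frac{w}{182}$ ($g{\left(w \right)} = -25 + \left(w \left(- \frac{1}{14}\right) + w \frac{1}{13}\right) = -25 + \left(- \frac{w}{14} + \frac{w}{13}\right) = -25 + \frac{w}{182}$)
$p{\left(G \right)} = \frac{1}{G}$
$\frac{157 + C}{U{\left(p{\left(6 \right)},-4 \right)} + g{\left(35 \right)}} = \frac{157 - 1843}{\left(\frac{1}{6} - 4\right) + \left(-25 + \frac{1}{182} \cdot 35\right)} = - \frac{1686}{\left(\frac{1}{6} - 4\right) + \left(-25 + \frac{5}{26}\right)} = - \frac{1686}{- \frac{23}{6} - \frac{645}{26}} = - \frac{1686}{- \frac{1117}{39}} = \left(-1686\right) \left(- \frac{39}{1117}\right) = \frac{65754}{1117}$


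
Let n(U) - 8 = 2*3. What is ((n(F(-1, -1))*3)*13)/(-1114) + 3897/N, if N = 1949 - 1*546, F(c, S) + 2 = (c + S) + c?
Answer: 1787610/781471 ≈ 2.2875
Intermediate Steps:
F(c, S) = -2 + S + 2*c (F(c, S) = -2 + ((c + S) + c) = -2 + ((S + c) + c) = -2 + (S + 2*c) = -2 + S + 2*c)
N = 1403 (N = 1949 - 546 = 1403)
n(U) = 14 (n(U) = 8 + 2*3 = 8 + 6 = 14)
((n(F(-1, -1))*3)*13)/(-1114) + 3897/N = ((14*3)*13)/(-1114) + 3897/1403 = (42*13)*(-1/1114) + 3897*(1/1403) = 546*(-1/1114) + 3897/1403 = -273/557 + 3897/1403 = 1787610/781471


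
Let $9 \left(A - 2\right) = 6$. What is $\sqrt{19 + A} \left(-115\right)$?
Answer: $- \frac{115 \sqrt{195}}{3} \approx -535.3$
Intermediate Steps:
$A = \frac{8}{3}$ ($A = 2 + \frac{1}{9} \cdot 6 = 2 + \frac{2}{3} = \frac{8}{3} \approx 2.6667$)
$\sqrt{19 + A} \left(-115\right) = \sqrt{19 + \frac{8}{3}} \left(-115\right) = \sqrt{\frac{65}{3}} \left(-115\right) = \frac{\sqrt{195}}{3} \left(-115\right) = - \frac{115 \sqrt{195}}{3}$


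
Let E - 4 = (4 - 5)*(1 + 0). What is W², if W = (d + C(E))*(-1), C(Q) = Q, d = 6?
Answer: 81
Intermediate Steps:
E = 3 (E = 4 + (4 - 5)*(1 + 0) = 4 - 1*1 = 4 - 1 = 3)
W = -9 (W = (6 + 3)*(-1) = 9*(-1) = -9)
W² = (-9)² = 81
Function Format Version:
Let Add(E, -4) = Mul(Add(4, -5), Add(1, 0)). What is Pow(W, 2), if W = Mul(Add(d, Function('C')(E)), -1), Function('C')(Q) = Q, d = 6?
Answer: 81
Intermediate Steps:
E = 3 (E = Add(4, Mul(Add(4, -5), Add(1, 0))) = Add(4, Mul(-1, 1)) = Add(4, -1) = 3)
W = -9 (W = Mul(Add(6, 3), -1) = Mul(9, -1) = -9)
Pow(W, 2) = Pow(-9, 2) = 81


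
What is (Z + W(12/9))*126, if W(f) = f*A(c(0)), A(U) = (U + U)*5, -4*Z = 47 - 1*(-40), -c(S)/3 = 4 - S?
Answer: -45801/2 ≈ -22901.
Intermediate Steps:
c(S) = -12 + 3*S (c(S) = -3*(4 - S) = -12 + 3*S)
Z = -87/4 (Z = -(47 - 1*(-40))/4 = -(47 + 40)/4 = -¼*87 = -87/4 ≈ -21.750)
A(U) = 10*U (A(U) = (2*U)*5 = 10*U)
W(f) = -120*f (W(f) = f*(10*(-12 + 3*0)) = f*(10*(-12 + 0)) = f*(10*(-12)) = f*(-120) = -120*f)
(Z + W(12/9))*126 = (-87/4 - 1440/9)*126 = (-87/4 - 120*4/3)*126 = (-87/4 - 160)*126 = -727/4*126 = -45801/2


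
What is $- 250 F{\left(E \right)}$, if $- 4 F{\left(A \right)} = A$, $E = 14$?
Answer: $875$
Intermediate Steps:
$F{\left(A \right)} = - \frac{A}{4}$
$- 250 F{\left(E \right)} = - 250 \left(\left(- \frac{1}{4}\right) 14\right) = \left(-250\right) \left(- \frac{7}{2}\right) = 875$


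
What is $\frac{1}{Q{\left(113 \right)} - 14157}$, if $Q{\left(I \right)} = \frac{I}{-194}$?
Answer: $- \frac{194}{2746571} \approx -7.0633 \cdot 10^{-5}$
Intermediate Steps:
$Q{\left(I \right)} = - \frac{I}{194}$ ($Q{\left(I \right)} = I \left(- \frac{1}{194}\right) = - \frac{I}{194}$)
$\frac{1}{Q{\left(113 \right)} - 14157} = \frac{1}{\left(- \frac{1}{194}\right) 113 - 14157} = \frac{1}{- \frac{113}{194} - 14157} = \frac{1}{- \frac{2746571}{194}} = - \frac{194}{2746571}$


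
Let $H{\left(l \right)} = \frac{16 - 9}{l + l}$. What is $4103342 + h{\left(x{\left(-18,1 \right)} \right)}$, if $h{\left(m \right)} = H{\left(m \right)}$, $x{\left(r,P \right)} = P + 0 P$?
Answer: $\frac{8206691}{2} \approx 4.1033 \cdot 10^{6}$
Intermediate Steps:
$H{\left(l \right)} = \frac{7}{2 l}$
$x{\left(r,P \right)} = P$ ($x{\left(r,P \right)} = P + 0 = P$)
$h{\left(m \right)} = \frac{7}{2 m}$
$4103342 + h{\left(x{\left(-18,1 \right)} \right)} = 4103342 + \frac{7}{2 \cdot 1} = 4103342 + \frac{7}{2} \cdot 1 = 4103342 + \frac{7}{2} = \frac{8206691}{2}$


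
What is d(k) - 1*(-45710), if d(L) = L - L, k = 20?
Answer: 45710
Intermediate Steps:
d(L) = 0
d(k) - 1*(-45710) = 0 - 1*(-45710) = 0 + 45710 = 45710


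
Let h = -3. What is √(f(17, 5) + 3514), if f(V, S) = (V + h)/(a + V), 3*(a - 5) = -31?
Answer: 26*√130/5 ≈ 59.289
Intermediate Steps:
a = -16/3 (a = 5 + (⅓)*(-31) = 5 - 31/3 = -16/3 ≈ -5.3333)
f(V, S) = (-3 + V)/(-16/3 + V) (f(V, S) = (V - 3)/(-16/3 + V) = (-3 + V)/(-16/3 + V))
√(f(17, 5) + 3514) = √(3*(-3 + 17)/(-16 + 3*17) + 3514) = √(3*14/(-16 + 51) + 3514) = √(3*14/35 + 3514) = √(3*(1/35)*14 + 3514) = √(6/5 + 3514) = √(17576/5) = 26*√130/5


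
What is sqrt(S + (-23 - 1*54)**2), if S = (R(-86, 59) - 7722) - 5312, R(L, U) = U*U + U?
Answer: I*sqrt(3565) ≈ 59.708*I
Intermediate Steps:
R(L, U) = U + U**2 (R(L, U) = U**2 + U = U + U**2)
S = -9494 (S = (59*(1 + 59) - 7722) - 5312 = (59*60 - 7722) - 5312 = (3540 - 7722) - 5312 = -4182 - 5312 = -9494)
sqrt(S + (-23 - 1*54)**2) = sqrt(-9494 + (-23 - 1*54)**2) = sqrt(-9494 + (-23 - 54)**2) = sqrt(-9494 + (-77)**2) = sqrt(-9494 + 5929) = sqrt(-3565) = I*sqrt(3565)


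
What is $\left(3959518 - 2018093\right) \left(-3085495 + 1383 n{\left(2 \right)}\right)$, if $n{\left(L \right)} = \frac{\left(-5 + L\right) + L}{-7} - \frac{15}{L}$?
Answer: $- \frac{84140153875075}{14} \approx -6.01 \cdot 10^{12}$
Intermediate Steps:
$n{\left(L \right)} = \frac{5}{7} - \frac{15}{L} - \frac{2 L}{7}$ ($n{\left(L \right)} = \left(-5 + 2 L\right) \left(- \frac{1}{7}\right) - \frac{15}{L} = \left(\frac{5}{7} - \frac{2 L}{7}\right) - \frac{15}{L} = \frac{5}{7} - \frac{15}{L} - \frac{2 L}{7}$)
$\left(3959518 - 2018093\right) \left(-3085495 + 1383 n{\left(2 \right)}\right) = \left(3959518 - 2018093\right) \left(-3085495 + 1383 \left(\frac{5}{7} - \frac{15}{2} - \frac{4}{7}\right)\right) = 1941425 \left(-3085495 + 1383 \left(\frac{5}{7} - \frac{15}{2} - \frac{4}{7}\right)\right) = 1941425 \left(-3085495 + 1383 \left(- \frac{103}{14}\right)\right) = 1941425 \left(-3085495 - \frac{142449}{14}\right) = 1941425 \left(- \frac{43339379}{14}\right) = - \frac{84140153875075}{14}$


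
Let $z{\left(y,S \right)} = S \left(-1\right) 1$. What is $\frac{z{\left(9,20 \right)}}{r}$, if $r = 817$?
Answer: $- \frac{20}{817} \approx -0.02448$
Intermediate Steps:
$z{\left(y,S \right)} = - S$ ($z{\left(y,S \right)} = - S 1 = - S$)
$\frac{z{\left(9,20 \right)}}{r} = \frac{\left(-1\right) 20}{817} = \left(-20\right) \frac{1}{817} = - \frac{20}{817}$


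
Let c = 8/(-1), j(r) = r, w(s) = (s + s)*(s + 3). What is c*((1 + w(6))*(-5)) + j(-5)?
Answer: 4355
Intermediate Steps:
w(s) = 2*s*(3 + s) (w(s) = (2*s)*(3 + s) = 2*s*(3 + s))
c = -8 (c = 8*(-1) = -8)
c*((1 + w(6))*(-5)) + j(-5) = -8*(1 + 2*6*(3 + 6))*(-5) - 5 = -8*(1 + 2*6*9)*(-5) - 5 = -8*(1 + 108)*(-5) - 5 = -872*(-5) - 5 = -8*(-545) - 5 = 4360 - 5 = 4355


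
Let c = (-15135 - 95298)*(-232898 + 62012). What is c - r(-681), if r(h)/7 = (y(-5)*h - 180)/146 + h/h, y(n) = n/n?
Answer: 2755232236153/146 ≈ 1.8871e+10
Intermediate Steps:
y(n) = 1
c = 18871453638 (c = -110433*(-170886) = 18871453638)
r(h) = -119/73 + 7*h/146 (r(h) = 7*((1*h - 180)/146 + h/h) = 7*((h - 180)*(1/146) + 1) = 7*((-180 + h)*(1/146) + 1) = 7*((-90/73 + h/146) + 1) = 7*(-17/73 + h/146) = -119/73 + 7*h/146)
c - r(-681) = 18871453638 - (-119/73 + (7/146)*(-681)) = 18871453638 - (-119/73 - 4767/146) = 18871453638 - 1*(-5005/146) = 18871453638 + 5005/146 = 2755232236153/146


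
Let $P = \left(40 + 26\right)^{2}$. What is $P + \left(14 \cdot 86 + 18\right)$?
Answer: $5578$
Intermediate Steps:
$P = 4356$ ($P = 66^{2} = 4356$)
$P + \left(14 \cdot 86 + 18\right) = 4356 + \left(14 \cdot 86 + 18\right) = 4356 + \left(1204 + 18\right) = 4356 + 1222 = 5578$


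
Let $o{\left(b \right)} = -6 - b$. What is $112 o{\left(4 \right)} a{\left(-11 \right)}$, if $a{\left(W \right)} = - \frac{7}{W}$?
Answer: $- \frac{7840}{11} \approx -712.73$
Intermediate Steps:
$112 o{\left(4 \right)} a{\left(-11 \right)} = 112 \left(-6 - 4\right) \left(- \frac{7}{-11}\right) = 112 \left(-6 - 4\right) \left(\left(-7\right) \left(- \frac{1}{11}\right)\right) = 112 \left(-10\right) \frac{7}{11} = \left(-1120\right) \frac{7}{11} = - \frac{7840}{11}$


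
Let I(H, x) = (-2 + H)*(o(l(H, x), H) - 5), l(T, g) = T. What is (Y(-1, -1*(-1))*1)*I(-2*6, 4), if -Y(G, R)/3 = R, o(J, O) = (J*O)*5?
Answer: 30030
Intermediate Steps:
o(J, O) = 5*J*O
Y(G, R) = -3*R
I(H, x) = (-5 + 5*H**2)*(-2 + H) (I(H, x) = (-2 + H)*(5*H*H - 5) = (-2 + H)*(5*H**2 - 5) = (-2 + H)*(-5 + 5*H**2) = (-5 + 5*H**2)*(-2 + H))
(Y(-1, -1*(-1))*1)*I(-2*6, 4) = (-(-3)*(-1)*1)*(10 - 10*(-2*6)**2 - (-10)*6 + 5*(-2*6)**3) = (-3*1*1)*(10 - 10*(-12)**2 - 5*(-12) + 5*(-12)**3) = (-3*1)*(10 - 10*144 + 60 + 5*(-1728)) = -3*(10 - 1440 + 60 - 8640) = -3*(-10010) = 30030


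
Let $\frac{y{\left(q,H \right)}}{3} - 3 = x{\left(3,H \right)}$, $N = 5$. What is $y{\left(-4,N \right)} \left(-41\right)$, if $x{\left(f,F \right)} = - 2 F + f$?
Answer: $492$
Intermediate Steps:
$x{\left(f,F \right)} = f - 2 F$
$y{\left(q,H \right)} = 18 - 6 H$ ($y{\left(q,H \right)} = 9 + 3 \left(3 - 2 H\right) = 9 - \left(-9 + 6 H\right) = 18 - 6 H$)
$y{\left(-4,N \right)} \left(-41\right) = \left(18 - 30\right) \left(-41\right) = \left(-12\right) \left(-41\right) = 492$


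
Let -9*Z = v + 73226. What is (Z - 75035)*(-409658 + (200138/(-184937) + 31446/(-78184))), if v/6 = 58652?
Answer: 6279699373359215273/125368044 ≈ 5.0090e+10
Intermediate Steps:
v = 351912 (v = 6*58652 = 351912)
Z = -425138/9 (Z = -(351912 + 73226)/9 = -⅑*425138 = -425138/9 ≈ -47238.)
(Z - 75035)*(-409658 + (200138/(-184937) + 31446/(-78184))) = (-425138/9 - 75035)*(-409658 + (200138/(-184937) + 31446/(-78184))) = -1100453*(-409658 + (200138*(-1/184937) + 31446*(-1/78184)))/9 = -1100453*(-409658 + (-200138/184937 - 15723/39092))/9 = -1100453*(-409658 - 10731559147/7229557204)/9 = -1100453/9*(-2961656676635379/7229557204) = 6279699373359215273/125368044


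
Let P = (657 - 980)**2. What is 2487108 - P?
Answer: 2382779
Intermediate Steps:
P = 104329 (P = (-323)**2 = 104329)
2487108 - P = 2487108 - 1*104329 = 2487108 - 104329 = 2382779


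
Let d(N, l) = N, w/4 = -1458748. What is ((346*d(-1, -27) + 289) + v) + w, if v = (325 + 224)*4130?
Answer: -3567679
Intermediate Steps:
w = -5834992 (w = 4*(-1458748) = -5834992)
v = 2267370 (v = 549*4130 = 2267370)
((346*d(-1, -27) + 289) + v) + w = ((346*(-1) + 289) + 2267370) - 5834992 = ((-346 + 289) + 2267370) - 5834992 = (-57 + 2267370) - 5834992 = 2267313 - 5834992 = -3567679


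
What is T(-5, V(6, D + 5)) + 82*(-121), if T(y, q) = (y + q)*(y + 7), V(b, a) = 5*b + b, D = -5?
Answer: -9860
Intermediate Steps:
V(b, a) = 6*b
T(y, q) = (7 + y)*(q + y) (T(y, q) = (q + y)*(7 + y) = (7 + y)*(q + y))
T(-5, V(6, D + 5)) + 82*(-121) = ((-5)**2 + 7*(6*6) + 7*(-5) + (6*6)*(-5)) + 82*(-121) = (25 + 7*36 - 35 + 36*(-5)) - 9922 = (25 + 252 - 35 - 180) - 9922 = 62 - 9922 = -9860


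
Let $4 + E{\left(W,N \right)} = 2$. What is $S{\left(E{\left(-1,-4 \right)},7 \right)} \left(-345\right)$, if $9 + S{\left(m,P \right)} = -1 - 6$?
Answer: $5520$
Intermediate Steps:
$E{\left(W,N \right)} = -2$ ($E{\left(W,N \right)} = -4 + 2 = -2$)
$S{\left(m,P \right)} = -16$ ($S{\left(m,P \right)} = -9 - 7 = -16$)
$S{\left(E{\left(-1,-4 \right)},7 \right)} \left(-345\right) = \left(-16\right) \left(-345\right) = 5520$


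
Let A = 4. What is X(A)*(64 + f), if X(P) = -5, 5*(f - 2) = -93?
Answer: -237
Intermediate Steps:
f = -83/5 (f = 2 + (⅕)*(-93) = 2 - 93/5 = -83/5 ≈ -16.600)
X(A)*(64 + f) = -5*(64 - 83/5) = -5*237/5 = -237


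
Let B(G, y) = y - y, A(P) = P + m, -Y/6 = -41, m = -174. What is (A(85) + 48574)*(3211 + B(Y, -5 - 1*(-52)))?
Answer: 155685335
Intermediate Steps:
Y = 246 (Y = -6*(-41) = 246)
A(P) = -174 + P (A(P) = P - 174 = -174 + P)
B(G, y) = 0
(A(85) + 48574)*(3211 + B(Y, -5 - 1*(-52))) = ((-174 + 85) + 48574)*(3211 + 0) = (-89 + 48574)*3211 = 48485*3211 = 155685335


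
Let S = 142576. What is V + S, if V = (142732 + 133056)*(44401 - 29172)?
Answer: 4200118028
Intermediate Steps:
V = 4199975452 (V = 275788*15229 = 4199975452)
V + S = 4199975452 + 142576 = 4200118028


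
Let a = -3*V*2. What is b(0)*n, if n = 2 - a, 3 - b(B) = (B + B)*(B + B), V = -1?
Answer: -12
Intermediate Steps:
b(B) = 3 - 4*B² (b(B) = 3 - (B + B)*(B + B) = 3 - 2*B*2*B = 3 - 4*B²)
a = 6 (a = -3*(-1)*2 = 3*2 = 6)
n = -4 (n = 2 - 1*6 = 2 - 6 = -4)
b(0)*n = (3 - 4*0²)*(-4) = (3 - 4*0)*(-4) = (3 + 0)*(-4) = 3*(-4) = -12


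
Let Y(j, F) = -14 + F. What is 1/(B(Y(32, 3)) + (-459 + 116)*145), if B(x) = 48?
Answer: -1/49687 ≈ -2.0126e-5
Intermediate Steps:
1/(B(Y(32, 3)) + (-459 + 116)*145) = 1/(48 + (-459 + 116)*145) = 1/(48 - 343*145) = 1/(48 - 49735) = 1/(-49687) = -1/49687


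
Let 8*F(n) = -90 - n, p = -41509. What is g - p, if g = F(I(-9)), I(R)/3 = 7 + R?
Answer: 82997/2 ≈ 41499.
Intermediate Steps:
I(R) = 21 + 3*R (I(R) = 3*(7 + R) = 21 + 3*R)
F(n) = -45/4 - n/8 (F(n) = (-90 - n)/8 = -45/4 - n/8)
g = -21/2 (g = -45/4 - (21 + 3*(-9))/8 = -45/4 - (21 - 27)/8 = -45/4 - ⅛*(-6) = -45/4 + ¾ = -21/2 ≈ -10.500)
g - p = -21/2 - 1*(-41509) = -21/2 + 41509 = 82997/2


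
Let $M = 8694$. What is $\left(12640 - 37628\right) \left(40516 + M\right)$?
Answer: $-1229659480$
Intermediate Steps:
$\left(12640 - 37628\right) \left(40516 + M\right) = \left(12640 - 37628\right) \left(40516 + 8694\right) = \left(-24988\right) 49210 = -1229659480$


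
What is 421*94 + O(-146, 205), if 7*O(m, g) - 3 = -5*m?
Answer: 277751/7 ≈ 39679.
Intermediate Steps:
O(m, g) = 3/7 - 5*m/7 (O(m, g) = 3/7 + (-5*m)/7 = 3/7 - 5*m/7)
421*94 + O(-146, 205) = 421*94 + (3/7 - 5/7*(-146)) = 39574 + (3/7 + 730/7) = 39574 + 733/7 = 277751/7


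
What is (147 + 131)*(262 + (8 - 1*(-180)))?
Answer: 125100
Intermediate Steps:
(147 + 131)*(262 + (8 - 1*(-180))) = 278*(262 + (8 + 180)) = 278*(262 + 188) = 278*450 = 125100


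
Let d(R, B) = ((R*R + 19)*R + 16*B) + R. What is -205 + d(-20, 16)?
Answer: -8349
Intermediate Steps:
d(R, B) = R + 16*B + R*(19 + R²) (d(R, B) = ((R² + 19)*R + 16*B) + R = ((19 + R²)*R + 16*B) + R = (R*(19 + R²) + 16*B) + R = (16*B + R*(19 + R²)) + R = R + 16*B + R*(19 + R²))
-205 + d(-20, 16) = -205 + ((-20)³ + 16*16 + 20*(-20)) = -205 + (-8000 + 256 - 400) = -205 - 8144 = -8349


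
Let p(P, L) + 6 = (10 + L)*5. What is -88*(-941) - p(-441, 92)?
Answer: 82304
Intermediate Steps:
p(P, L) = 44 + 5*L (p(P, L) = -6 + (10 + L)*5 = -6 + (50 + 5*L) = 44 + 5*L)
-88*(-941) - p(-441, 92) = -88*(-941) - (44 + 5*92) = 82808 - (44 + 460) = 82808 - 1*504 = 82808 - 504 = 82304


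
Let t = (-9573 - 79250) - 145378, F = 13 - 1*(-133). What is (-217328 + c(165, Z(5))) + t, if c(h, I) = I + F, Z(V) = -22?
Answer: -451405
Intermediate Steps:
F = 146 (F = 13 + 133 = 146)
c(h, I) = 146 + I (c(h, I) = I + 146 = 146 + I)
t = -234201 (t = -88823 - 145378 = -234201)
(-217328 + c(165, Z(5))) + t = (-217328 + (146 - 22)) - 234201 = (-217328 + 124) - 234201 = -217204 - 234201 = -451405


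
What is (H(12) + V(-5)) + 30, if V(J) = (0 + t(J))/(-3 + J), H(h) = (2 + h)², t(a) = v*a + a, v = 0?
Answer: 1813/8 ≈ 226.63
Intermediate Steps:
t(a) = a (t(a) = 0*a + a = 0 + a = a)
V(J) = J/(-3 + J) (V(J) = (0 + J)/(-3 + J) = J/(-3 + J))
(H(12) + V(-5)) + 30 = ((2 + 12)² - 5/(-3 - 5)) + 30 = (14² - 5/(-8)) + 30 = (196 - 5*(-⅛)) + 30 = (196 + 5/8) + 30 = 1573/8 + 30 = 1813/8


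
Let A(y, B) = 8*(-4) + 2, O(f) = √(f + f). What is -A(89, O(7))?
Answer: 30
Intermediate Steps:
O(f) = √2*√f (O(f) = √(2*f) = √2*√f)
A(y, B) = -30 (A(y, B) = -32 + 2 = -30)
-A(89, O(7)) = -1*(-30) = 30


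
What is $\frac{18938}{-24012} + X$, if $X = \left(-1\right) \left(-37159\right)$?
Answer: $\frac{446121485}{12006} \approx 37158.0$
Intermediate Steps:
$X = 37159$
$\frac{18938}{-24012} + X = \frac{18938}{-24012} + 37159 = 18938 \left(- \frac{1}{24012}\right) + 37159 = - \frac{9469}{12006} + 37159 = \frac{446121485}{12006}$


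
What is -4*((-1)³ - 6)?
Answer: 28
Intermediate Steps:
-4*((-1)³ - 6) = -4*(-1 - 6) = -4*(-7) = 28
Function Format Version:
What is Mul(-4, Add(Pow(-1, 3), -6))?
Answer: 28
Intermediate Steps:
Mul(-4, Add(Pow(-1, 3), -6)) = Mul(-4, Add(-1, -6)) = Mul(-4, -7) = 28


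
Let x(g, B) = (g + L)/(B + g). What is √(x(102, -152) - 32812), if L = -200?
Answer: 3*I*√91139/5 ≈ 181.14*I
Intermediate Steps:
x(g, B) = (-200 + g)/(B + g) (x(g, B) = (g - 200)/(B + g) = (-200 + g)/(B + g))
√(x(102, -152) - 32812) = √((-200 + 102)/(-152 + 102) - 32812) = √(-98/(-50) - 32812) = √(-1/50*(-98) - 32812) = √(49/25 - 32812) = √(-820251/25) = 3*I*√91139/5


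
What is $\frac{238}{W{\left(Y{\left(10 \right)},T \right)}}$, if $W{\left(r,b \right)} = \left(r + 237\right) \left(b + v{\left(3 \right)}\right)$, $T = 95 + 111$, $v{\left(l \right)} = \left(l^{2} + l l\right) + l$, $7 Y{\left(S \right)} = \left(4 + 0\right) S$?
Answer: $\frac{1666}{385673} \approx 0.0043197$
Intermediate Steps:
$Y{\left(S \right)} = \frac{4 S}{7}$ ($Y{\left(S \right)} = \frac{\left(4 + 0\right) S}{7} = \frac{4 S}{7}$)
$v{\left(l \right)} = l + 2 l^{2}$ ($v{\left(l \right)} = \left(l^{2} + l^{2}\right) + l = 2 l^{2} + l = l + 2 l^{2}$)
$T = 206$
$W{\left(r,b \right)} = \left(21 + b\right) \left(237 + r\right)$ ($W{\left(r,b \right)} = \left(r + 237\right) \left(b + 3 \left(1 + 2 \cdot 3\right)\right) = \left(237 + r\right) \left(b + 3 \left(1 + 6\right)\right) = \left(237 + r\right) \left(b + 3 \cdot 7\right) = \left(237 + r\right) \left(b + 21\right) = \left(237 + r\right) \left(21 + b\right) = \left(21 + b\right) \left(237 + r\right)$)
$\frac{238}{W{\left(Y{\left(10 \right)},T \right)}} = \frac{238}{4977 + 21 \cdot \frac{4}{7} \cdot 10 + 237 \cdot 206 + 206 \cdot \frac{4}{7} \cdot 10} = \frac{238}{4977 + 21 \cdot \frac{40}{7} + 48822 + 206 \cdot \frac{40}{7}} = \frac{238}{4977 + 120 + 48822 + \frac{8240}{7}} = \frac{238}{\frac{385673}{7}} = 238 \cdot \frac{7}{385673} = \frac{1666}{385673}$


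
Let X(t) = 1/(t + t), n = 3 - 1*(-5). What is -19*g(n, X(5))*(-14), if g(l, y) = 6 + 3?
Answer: 2394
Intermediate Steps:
n = 8 (n = 3 + 5 = 8)
X(t) = 1/(2*t)
g(l, y) = 9
-19*g(n, X(5))*(-14) = -19*9*(-14) = -171*(-14) = 2394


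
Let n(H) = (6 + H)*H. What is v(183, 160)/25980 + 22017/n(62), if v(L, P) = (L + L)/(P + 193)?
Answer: 16826510753/3222056920 ≈ 5.2223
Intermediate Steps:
v(L, P) = 2*L/(193 + P) (v(L, P) = (2*L)/(193 + P) = 2*L/(193 + P))
n(H) = H*(6 + H)
v(183, 160)/25980 + 22017/n(62) = (2*183/(193 + 160))/25980 + 22017/((62*(6 + 62))) = (2*183/353)*(1/25980) + 22017/((62*68)) = (2*183*(1/353))*(1/25980) + 22017/4216 = (366/353)*(1/25980) + 22017*(1/4216) = 61/1528490 + 22017/4216 = 16826510753/3222056920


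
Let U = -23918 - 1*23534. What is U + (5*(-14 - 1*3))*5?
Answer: -47877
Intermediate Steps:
U = -47452 (U = -23918 - 23534 = -47452)
U + (5*(-14 - 1*3))*5 = -47452 + (5*(-14 - 1*3))*5 = -47452 + (5*(-14 - 3))*5 = -47452 + (5*(-17))*5 = -47452 - 85*5 = -47452 - 425 = -47877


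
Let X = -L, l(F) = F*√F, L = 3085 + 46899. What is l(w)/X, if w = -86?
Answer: 43*I*√86/24992 ≈ 0.015956*I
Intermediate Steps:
L = 49984
l(F) = F^(3/2)
X = -49984 (X = -1*49984 = -49984)
l(w)/X = (-86)^(3/2)/(-49984) = -86*I*√86*(-1/49984) = 43*I*√86/24992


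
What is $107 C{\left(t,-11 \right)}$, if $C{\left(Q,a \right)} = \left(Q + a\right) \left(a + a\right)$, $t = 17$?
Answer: $-14124$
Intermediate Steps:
$C{\left(Q,a \right)} = 2 a \left(Q + a\right)$ ($C{\left(Q,a \right)} = \left(Q + a\right) 2 a = 2 a \left(Q + a\right)$)
$107 C{\left(t,-11 \right)} = 107 \cdot 2 \left(-11\right) \left(17 - 11\right) = 107 \cdot 2 \left(-11\right) 6 = 107 \left(-132\right) = -14124$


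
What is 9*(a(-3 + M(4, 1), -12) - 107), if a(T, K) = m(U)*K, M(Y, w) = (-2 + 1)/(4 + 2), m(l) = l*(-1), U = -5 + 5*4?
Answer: 657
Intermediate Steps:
U = 15 (U = -5 + 20 = 15)
m(l) = -l
M(Y, w) = -⅙ (M(Y, w) = -1/6 = -1*⅙ = -⅙)
a(T, K) = -15*K (a(T, K) = (-1*15)*K = -15*K)
9*(a(-3 + M(4, 1), -12) - 107) = 9*(-15*(-12) - 107) = 9*(180 - 107) = 9*73 = 657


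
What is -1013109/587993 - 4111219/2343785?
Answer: -4791877671032/1378129173505 ≈ -3.4771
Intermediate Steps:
-1013109/587993 - 4111219/2343785 = -4791877671032/1378129173505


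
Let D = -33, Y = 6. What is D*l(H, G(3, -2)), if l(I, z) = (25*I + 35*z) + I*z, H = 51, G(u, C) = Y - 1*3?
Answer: -50589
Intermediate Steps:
G(u, C) = 3 (G(u, C) = 6 - 1*3 = 6 - 3 = 3)
l(I, z) = 25*I + 35*z + I*z
D*l(H, G(3, -2)) = -33*(25*51 + 35*3 + 51*3) = -33*(1275 + 105 + 153) = -33*1533 = -50589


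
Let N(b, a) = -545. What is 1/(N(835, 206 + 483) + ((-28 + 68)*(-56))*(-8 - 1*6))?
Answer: 1/30815 ≈ 3.2452e-5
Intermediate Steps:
1/(N(835, 206 + 483) + ((-28 + 68)*(-56))*(-8 - 1*6)) = 1/(-545 + ((-28 + 68)*(-56))*(-8 - 1*6)) = 1/(-545 + (40*(-56))*(-8 - 6)) = 1/(-545 - 2240*(-14)) = 1/(-545 + 31360) = 1/30815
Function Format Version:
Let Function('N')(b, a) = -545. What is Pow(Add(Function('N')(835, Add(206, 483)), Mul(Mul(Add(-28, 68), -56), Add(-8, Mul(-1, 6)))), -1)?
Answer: Rational(1, 30815) ≈ 3.2452e-5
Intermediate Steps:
Pow(Add(Function('N')(835, Add(206, 483)), Mul(Mul(Add(-28, 68), -56), Add(-8, Mul(-1, 6)))), -1) = Pow(Add(-545, Mul(Mul(Add(-28, 68), -56), Add(-8, Mul(-1, 6)))), -1) = Pow(Add(-545, Mul(Mul(40, -56), Add(-8, -6))), -1) = Pow(Add(-545, Mul(-2240, -14)), -1) = Pow(Add(-545, 31360), -1) = Pow(30815, -1) = Rational(1, 30815)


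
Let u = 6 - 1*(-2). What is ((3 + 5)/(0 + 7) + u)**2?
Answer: 4096/49 ≈ 83.592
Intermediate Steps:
u = 8 (u = 6 + 2 = 8)
((3 + 5)/(0 + 7) + u)**2 = ((3 + 5)/(0 + 7) + 8)**2 = (8/7 + 8)**2 = (64/7)**2 = 4096/49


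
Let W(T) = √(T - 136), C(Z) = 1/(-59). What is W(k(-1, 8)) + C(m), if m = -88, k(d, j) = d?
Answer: -1/59 + I*√137 ≈ -0.016949 + 11.705*I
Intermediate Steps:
C(Z) = -1/59
W(T) = √(-136 + T)
W(k(-1, 8)) + C(m) = √(-136 - 1) - 1/59 = √(-137) - 1/59 = I*√137 - 1/59 = -1/59 + I*√137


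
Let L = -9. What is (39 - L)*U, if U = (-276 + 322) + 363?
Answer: 19632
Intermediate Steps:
U = 409 (U = 46 + 363 = 409)
(39 - L)*U = (39 - 1*(-9))*409 = (39 + 9)*409 = 48*409 = 19632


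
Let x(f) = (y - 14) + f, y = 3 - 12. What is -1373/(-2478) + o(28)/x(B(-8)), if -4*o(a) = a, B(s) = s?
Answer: 59909/76818 ≈ 0.77988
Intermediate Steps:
y = -9
o(a) = -a/4
x(f) = -23 + f (x(f) = (-9 - 14) + f = -23 + f)
-1373/(-2478) + o(28)/x(B(-8)) = -1373/(-2478) + (-¼*28)/(-23 - 8) = -1373*(-1/2478) - 7/(-31) = 1373/2478 - 7*(-1/31) = 1373/2478 + 7/31 = 59909/76818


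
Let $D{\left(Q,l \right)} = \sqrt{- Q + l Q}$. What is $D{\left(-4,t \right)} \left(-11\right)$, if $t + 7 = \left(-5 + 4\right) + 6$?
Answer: $- 22 \sqrt{3} \approx -38.105$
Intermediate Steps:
$t = -2$ ($t = -7 + \left(\left(-5 + 4\right) + 6\right) = -7 + \left(-1 + 6\right) = -7 + 5 = -2$)
$D{\left(Q,l \right)} = \sqrt{- Q + Q l}$
$D{\left(-4,t \right)} \left(-11\right) = \sqrt{- 4 \left(-1 - 2\right)} \left(-11\right) = \sqrt{\left(-4\right) \left(-3\right)} \left(-11\right) = \sqrt{12} \left(-11\right) = 2 \sqrt{3} \left(-11\right) = - 22 \sqrt{3}$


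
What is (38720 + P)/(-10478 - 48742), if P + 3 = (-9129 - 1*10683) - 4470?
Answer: -2887/11844 ≈ -0.24375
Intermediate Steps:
P = -24285 (P = -3 + ((-9129 - 1*10683) - 4470) = -3 + ((-9129 - 10683) - 4470) = -3 + (-19812 - 4470) = -3 - 24282 = -24285)
(38720 + P)/(-10478 - 48742) = (38720 - 24285)/(-10478 - 48742) = 14435/(-59220) = 14435*(-1/59220) = -2887/11844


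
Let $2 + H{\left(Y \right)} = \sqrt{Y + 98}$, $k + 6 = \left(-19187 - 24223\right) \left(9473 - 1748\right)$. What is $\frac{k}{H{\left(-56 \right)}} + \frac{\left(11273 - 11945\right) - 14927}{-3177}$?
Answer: $- \frac{1065382050931}{60363} - \frac{167671128 \sqrt{42}}{19} \approx -7.4841 \cdot 10^{7}$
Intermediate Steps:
$k = -335342256$ ($k = -6 + \left(-19187 - 24223\right) \left(9473 - 1748\right) = -6 - 43410 \left(9473 - 1748\right) = -6 - 335342250 = -335342256$)
$H{\left(Y \right)} = -2 + \sqrt{98 + Y}$ ($H{\left(Y \right)} = -2 + \sqrt{Y + 98} = -2 + \sqrt{98 + Y}$)
$\frac{k}{H{\left(-56 \right)}} + \frac{\left(11273 - 11945\right) - 14927}{-3177} = - \frac{335342256}{-2 + \sqrt{98 - 56}} + \frac{\left(11273 - 11945\right) - 14927}{-3177} = - \frac{335342256}{-2 + \sqrt{42}} + \left(-672 - 14927\right) \left(- \frac{1}{3177}\right) = - \frac{335342256}{-2 + \sqrt{42}} - - \frac{15599}{3177} = - \frac{335342256}{-2 + \sqrt{42}} + \frac{15599}{3177} = \frac{15599}{3177} - \frac{335342256}{-2 + \sqrt{42}}$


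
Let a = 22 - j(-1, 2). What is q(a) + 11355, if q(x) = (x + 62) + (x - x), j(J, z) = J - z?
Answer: 11442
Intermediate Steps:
a = 25 (a = 22 - (-1 - 1*2) = 22 - (-1 - 2) = 22 - 1*(-3) = 22 + 3 = 25)
q(x) = 62 + x (q(x) = (62 + x) + 0 = 62 + x)
q(a) + 11355 = (62 + 25) + 11355 = 87 + 11355 = 11442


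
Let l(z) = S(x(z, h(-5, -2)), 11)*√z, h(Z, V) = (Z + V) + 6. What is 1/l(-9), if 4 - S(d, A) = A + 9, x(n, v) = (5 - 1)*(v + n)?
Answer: I/48 ≈ 0.020833*I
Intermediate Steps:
h(Z, V) = 6 + V + Z (h(Z, V) = (V + Z) + 6 = 6 + V + Z)
x(n, v) = 4*n + 4*v (x(n, v) = 4*(n + v) = 4*n + 4*v)
S(d, A) = -5 - A (S(d, A) = 4 - (A + 9) = 4 - (9 + A) = 4 + (-9 - A) = -5 - A)
l(z) = -16*√z (l(z) = (-5 - 1*11)*√z = (-5 - 11)*√z = -16*√z)
1/l(-9) = 1/(-48*I) = I/48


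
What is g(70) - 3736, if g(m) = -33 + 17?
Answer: -3752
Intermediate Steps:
g(m) = -16
g(70) - 3736 = -16 - 3736 = -3752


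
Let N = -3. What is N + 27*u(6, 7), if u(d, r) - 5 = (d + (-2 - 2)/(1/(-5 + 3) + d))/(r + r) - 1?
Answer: 8868/77 ≈ 115.17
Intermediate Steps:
u(d, r) = 4 + (d - 4/(-½ + d))/(2*r) (u(d, r) = 5 + ((d + (-2 - 2)/(1/(-5 + 3) + d))/(r + r) - 1) = 5 + ((d - 4/(1/(-2) + d))/((2*r)) - 1) = 5 + ((d - 4/(-½ + d))*(1/(2*r)) - 1) = 5 + ((d - 4/(-½ + d))/(2*r) - 1) = 5 + (-1 + (d - 4/(-½ + d))/(2*r)) = 4 + (d - 4/(-½ + d))/(2*r))
N + 27*u(6, 7) = -3 + 27*((-4 + 6² - 4*7 - ½*6 + 8*6*7)/(7*(-1 + 2*6))) = -3 + 27*((-4 + 36 - 28 - 3 + 336)/(7*(-1 + 12))) = -3 + 27*((⅐)*337/11) = -3 + 27*((⅐)*(1/11)*337) = -3 + 27*(337/77) = -3 + 9099/77 = 8868/77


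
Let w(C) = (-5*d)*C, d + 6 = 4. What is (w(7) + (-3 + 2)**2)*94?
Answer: 6674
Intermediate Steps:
d = -2 (d = -6 + 4 = -2)
w(C) = 10*C (w(C) = (-5*(-2))*C = 10*C)
(w(7) + (-3 + 2)**2)*94 = (10*7 + (-3 + 2)**2)*94 = (70 + (-1)**2)*94 = (70 + 1)*94 = 71*94 = 6674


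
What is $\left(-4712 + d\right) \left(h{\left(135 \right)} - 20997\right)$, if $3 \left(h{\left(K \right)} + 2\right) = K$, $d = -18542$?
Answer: $487264316$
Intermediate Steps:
$h{\left(K \right)} = -2 + \frac{K}{3}$
$\left(-4712 + d\right) \left(h{\left(135 \right)} - 20997\right) = \left(-4712 - 18542\right) \left(\left(-2 + \frac{1}{3} \cdot 135\right) - 20997\right) = - 23254 \left(\left(-2 + 45\right) - 20997\right) = - 23254 \left(43 - 20997\right) = \left(-23254\right) \left(-20954\right) = 487264316$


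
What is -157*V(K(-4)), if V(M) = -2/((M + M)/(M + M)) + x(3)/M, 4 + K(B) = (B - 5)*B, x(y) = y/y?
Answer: 9891/32 ≈ 309.09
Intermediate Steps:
x(y) = 1
K(B) = -4 + B*(-5 + B) (K(B) = -4 + (B - 5)*B = -4 + (-5 + B)*B = -4 + B*(-5 + B))
V(M) = -2 + 1/M (V(M) = -2/((M + M)/(M + M)) + 1/M = -2/((2*M)/((2*M))) + 1/M = -2/((2*M)*(1/(2*M))) + 1/M = -2/1 + 1/M = -2*1 + 1/M = -2 + 1/M)
-157*V(K(-4)) = -157*(-2 + 1/(-4 + (-4)² - 5*(-4))) = -157*(-2 + 1/(-4 + 16 + 20)) = -157*(-2 + 1/32) = -157*(-63/32) = 9891/32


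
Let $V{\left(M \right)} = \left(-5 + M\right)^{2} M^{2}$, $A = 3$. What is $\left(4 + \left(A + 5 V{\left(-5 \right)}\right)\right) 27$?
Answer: $337689$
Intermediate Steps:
$V{\left(M \right)} = M^{2} \left(-5 + M\right)^{2}$
$\left(4 + \left(A + 5 V{\left(-5 \right)}\right)\right) 27 = \left(4 + \left(3 + 5 \left(-5\right)^{2} \left(-5 - 5\right)^{2}\right)\right) 27 = \left(4 + \left(3 + 5 \cdot 25 \left(-10\right)^{2}\right)\right) 27 = \left(4 + \left(3 + 5 \cdot 25 \cdot 100\right)\right) 27 = \left(4 + \left(3 + 5 \cdot 2500\right)\right) 27 = \left(4 + \left(3 + 12500\right)\right) 27 = \left(4 + 12503\right) 27 = 12507 \cdot 27 = 337689$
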